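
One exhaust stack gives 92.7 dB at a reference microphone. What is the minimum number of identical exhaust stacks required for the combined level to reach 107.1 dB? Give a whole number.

28

Need L₁ + 10·log₁₀ N ≥ 107.1, i.e. log₁₀ N ≥ 1.44.
N ≥ 10^(14.4/10) = 27.542, so N = 28.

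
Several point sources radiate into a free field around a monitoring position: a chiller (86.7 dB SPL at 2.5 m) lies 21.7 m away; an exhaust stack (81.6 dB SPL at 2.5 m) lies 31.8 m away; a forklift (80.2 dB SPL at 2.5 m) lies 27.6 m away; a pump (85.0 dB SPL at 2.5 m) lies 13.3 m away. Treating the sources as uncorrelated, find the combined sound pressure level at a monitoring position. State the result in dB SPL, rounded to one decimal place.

Apply inverse-square spreading to bring every level to the receiver, then sum 10^(L/10).
chiller: 86.7 − 20·log₁₀(21.7/2.5) = 86.7 − 18.77 = 67.93 dB SPL.
exhaust stack: 81.6 − 20·log₁₀(31.8/2.5) = 81.6 − 22.09 = 59.51 dB SPL.
forklift: 80.2 − 20·log₁₀(27.6/2.5) = 80.2 − 20.86 = 59.34 dB SPL.
pump: 85.0 − 20·log₁₀(13.3/2.5) = 85.0 − 14.52 = 70.48 dB SPL.
Σ 10^(L/10) = 1.913e+07 → L_total = 10·log₁₀(1.913e+07) = 72.82 dB SPL.

72.8 dB SPL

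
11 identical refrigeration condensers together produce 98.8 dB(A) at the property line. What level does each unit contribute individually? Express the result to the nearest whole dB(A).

88 dB(A)

For N identical incoherent sources L_total = L₁ + 10·log₁₀ N, so L₁ = 98.8 − 10·log₁₀(11) = 98.8 − 10.414.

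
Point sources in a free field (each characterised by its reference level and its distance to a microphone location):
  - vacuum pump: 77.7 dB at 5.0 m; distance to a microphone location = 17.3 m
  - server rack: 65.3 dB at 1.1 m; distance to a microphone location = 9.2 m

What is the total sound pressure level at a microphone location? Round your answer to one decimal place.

Apply inverse-square spreading to bring every level to the receiver, then sum 10^(L/10).
vacuum pump: 77.7 − 20·log₁₀(17.3/5.0) = 77.7 − 10.78 = 66.92 dB.
server rack: 65.3 − 20·log₁₀(9.2/1.1) = 65.3 − 18.45 = 46.85 dB.
Σ 10^(L/10) = 4.967e+06 → L_total = 10·log₁₀(4.967e+06) = 66.96 dB.

67.0 dB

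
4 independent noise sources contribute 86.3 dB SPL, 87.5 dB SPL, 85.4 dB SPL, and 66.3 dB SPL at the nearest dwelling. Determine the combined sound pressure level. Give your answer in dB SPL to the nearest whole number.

91 dB SPL

For uncorrelated sources the intensities add, so convert each level to linear form, sum, and take 10·log₁₀ of the total.
Σ 10^(L/10) = 10^(86.3/10) + 10^(87.5/10) + 10^(85.4/10) + 10^(66.3/10) = 1.340e+09.
L_total = 10·log₁₀(1.340e+09) = 91.27 dB SPL.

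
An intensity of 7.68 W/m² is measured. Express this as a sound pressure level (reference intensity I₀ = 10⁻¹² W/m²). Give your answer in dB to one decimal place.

I/I₀ = 7.68/10⁻¹² = 7.68×10^12, and L = 10·log₁₀(I/I₀).
L = 10·(0.8854 + 12) = 128.85 dB.

128.9 dB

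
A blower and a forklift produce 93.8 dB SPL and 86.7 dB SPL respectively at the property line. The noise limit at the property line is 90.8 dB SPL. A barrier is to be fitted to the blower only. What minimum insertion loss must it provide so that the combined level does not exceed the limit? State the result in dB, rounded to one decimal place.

Everything except the blower sums to 10^(86.7/10) = 4.677e+08 in linear terms, 86.70 dB SPL.
The limit corresponds to 10^(90.8/10) = 1.202e+09; subtracting the fixed part leaves 7.345e+08 for the blower, i.e. 88.66 dB SPL.
Required insertion loss = 93.8 − 88.66 = 5.14 dB.

5.1 dB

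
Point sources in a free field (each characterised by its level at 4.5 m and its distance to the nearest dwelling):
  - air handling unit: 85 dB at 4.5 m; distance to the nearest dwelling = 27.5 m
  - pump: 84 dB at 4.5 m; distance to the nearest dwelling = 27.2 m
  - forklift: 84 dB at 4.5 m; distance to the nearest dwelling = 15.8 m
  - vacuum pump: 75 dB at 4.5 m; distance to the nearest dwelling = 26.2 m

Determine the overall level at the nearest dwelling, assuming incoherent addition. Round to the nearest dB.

Propagate each source to the receiver with L = L_ref − 20·log₁₀(r/r_ref), then add intensities.
air handling unit: 85 − 20·log₁₀(27.5/4.5) = 85 − 15.72 = 69.28 dB.
pump: 84 − 20·log₁₀(27.2/4.5) = 84 − 15.63 = 68.37 dB.
forklift: 84 − 20·log₁₀(15.8/4.5) = 84 − 10.91 = 73.09 dB.
vacuum pump: 75 − 20·log₁₀(26.2/4.5) = 75 − 15.30 = 59.70 dB.
Σ 10^(L/10) = 3.665e+07 → L_total = 10·log₁₀(3.665e+07) = 75.64 dB.

76 dB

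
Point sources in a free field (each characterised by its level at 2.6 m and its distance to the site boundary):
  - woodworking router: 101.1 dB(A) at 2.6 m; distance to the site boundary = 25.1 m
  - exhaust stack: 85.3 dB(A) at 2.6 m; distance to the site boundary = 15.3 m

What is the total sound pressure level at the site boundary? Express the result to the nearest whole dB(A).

First find each source's level at the receiver (point-source: −20·log₁₀(r/r_ref)), then combine on an intensity basis.
woodworking router: 101.1 − 20·log₁₀(25.1/2.6) = 101.1 − 19.69 = 81.41 dB(A).
exhaust stack: 85.3 − 20·log₁₀(15.3/2.6) = 85.3 − 15.39 = 69.91 dB(A).
Σ 10^(L/10) = 1.480e+08 → L_total = 10·log₁₀(1.480e+08) = 81.70 dB(A).

82 dB(A)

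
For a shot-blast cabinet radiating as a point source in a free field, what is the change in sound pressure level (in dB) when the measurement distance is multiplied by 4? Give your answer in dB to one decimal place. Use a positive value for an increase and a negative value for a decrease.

Point-source spreading: ΔL = −20·log₁₀(r₂/r₁).
ΔL = −20·log₁₀(4) = -12.04 dB.

-12.0 dB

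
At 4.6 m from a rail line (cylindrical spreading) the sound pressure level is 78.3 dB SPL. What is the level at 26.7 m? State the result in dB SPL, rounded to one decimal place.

Line-source attenuation: ΔL = 10·log₁₀(r₂/r₁) = 10·log₁₀(26.7/4.6) = 7.638 dB.
L₂ = 78.3 − 10·log₁₀(26.7/4.6) = 78.3 − 7.638 = 70.66 dB SPL.

70.7 dB SPL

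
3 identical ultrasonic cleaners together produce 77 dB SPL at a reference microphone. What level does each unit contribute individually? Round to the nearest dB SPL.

72 dB SPL

3 equal contributions raise the level by 10·log₁₀ 3 = 4.771 dB, so each unit alone gives 77 − 4.771.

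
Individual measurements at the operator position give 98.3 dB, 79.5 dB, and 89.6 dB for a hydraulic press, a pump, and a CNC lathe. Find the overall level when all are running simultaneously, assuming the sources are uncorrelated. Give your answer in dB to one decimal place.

For uncorrelated sources the intensities add, so convert each level to linear form, sum, and take 10·log₁₀ of the total.
Σ 10^(L/10) = 10^(98.3/10) + 10^(79.5/10) + 10^(89.6/10) = 7.762e+09.
L_total = 10·log₁₀(7.762e+09) = 98.90 dB.

98.9 dB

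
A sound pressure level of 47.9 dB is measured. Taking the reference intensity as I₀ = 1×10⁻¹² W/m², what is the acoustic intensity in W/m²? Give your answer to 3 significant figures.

I = I₀·10^(L/10) = 10⁻¹² × 10^(47.9/10) = 10^(-7.210).

6.17e-08 W/m²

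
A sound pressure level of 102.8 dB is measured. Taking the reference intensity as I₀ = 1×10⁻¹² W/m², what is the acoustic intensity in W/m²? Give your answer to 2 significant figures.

0.019 W/m²

L = 10·log₁₀(I/I₀) ⇒ I = I₀·10^(L/10) = 10⁻¹² × 10^10.28.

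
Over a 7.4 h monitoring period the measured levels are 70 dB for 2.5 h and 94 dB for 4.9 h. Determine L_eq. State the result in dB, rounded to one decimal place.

92.2 dB

Weight each interval's intensity by its duration and average over T = 7.4 h:
Σ tᵢ·10^(Lᵢ/10) = 2.5·10^(70/10) + 4.9·10^(94/10) = 1.233e+10.
L_eq = 10·log₁₀(1.233e+10/7.4) = 92.22 dB.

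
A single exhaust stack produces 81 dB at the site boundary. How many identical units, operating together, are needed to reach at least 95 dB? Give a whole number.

N identical sources give L₁ + 10·log₁₀ N, so require 10·log₁₀ N ≥ 95 − 81 = 14.0 dB.
N ≥ 10^(14.0/10) = 25.119, so N = 26.

26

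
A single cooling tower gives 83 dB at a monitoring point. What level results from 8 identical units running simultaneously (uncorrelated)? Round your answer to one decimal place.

N identical incoherent sources raise the level by 10·log₁₀ N.
L_total = 83 + 10·log₁₀(8) = 83 + 9.031 = 92.03 dB.

92.0 dB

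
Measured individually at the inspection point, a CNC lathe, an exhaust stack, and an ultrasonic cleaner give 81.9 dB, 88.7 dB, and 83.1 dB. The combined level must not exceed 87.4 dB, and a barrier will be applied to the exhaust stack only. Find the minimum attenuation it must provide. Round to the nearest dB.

6 dB

The untreated sources together contribute 10^(81.9/10) + 10^(83.1/10) = 3.591e+08, i.e. 85.55 dB.
The limit corresponds to 10^(87.4/10) = 5.495e+08; subtracting the fixed part leaves 1.905e+08 for the exhaust stack, i.e. 82.80 dB.
Required insertion loss = 88.7 − 82.80 = 5.90 dB.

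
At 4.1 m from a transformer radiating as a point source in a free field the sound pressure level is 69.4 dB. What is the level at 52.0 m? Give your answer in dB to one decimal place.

Point-source attenuation: ΔL = 20·log₁₀(r₂/r₁) = 20·log₁₀(52.0/4.1) = 22.064 dB.
L₂ = 69.4 − 20·log₁₀(52.0/4.1) = 69.4 − 22.064 = 47.34 dB.

47.3 dB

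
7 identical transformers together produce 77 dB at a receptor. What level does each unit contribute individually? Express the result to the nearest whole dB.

For N identical incoherent sources L_total = L₁ + 10·log₁₀ N, so L₁ = 77 − 10·log₁₀(7) = 77 − 8.451.

69 dB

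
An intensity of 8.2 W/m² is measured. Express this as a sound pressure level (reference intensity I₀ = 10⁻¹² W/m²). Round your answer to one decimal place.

129.1 dB

I/I₀ = 8.2/10⁻¹² = 8.2×10^12, and L = 10·log₁₀(I/I₀).
L = 10·(0.9138 + 12) = 129.14 dB.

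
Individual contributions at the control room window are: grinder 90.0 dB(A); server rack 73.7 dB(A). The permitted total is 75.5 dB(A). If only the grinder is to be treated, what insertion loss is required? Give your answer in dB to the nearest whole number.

19 dB

Everything except the grinder sums to 10^(73.7/10) = 2.344e+07 in linear terms, 73.70 dB(A).
To meet 75.5 dB(A) overall, the treated grinder may contribute at most 10^(75.5/10) − 2.344e+07 = 1.204e+07, i.e. 70.81 dB(A).
So the grinder must be reduced from 90.0 to 70.81 dB(A): IL = 19.19 dB.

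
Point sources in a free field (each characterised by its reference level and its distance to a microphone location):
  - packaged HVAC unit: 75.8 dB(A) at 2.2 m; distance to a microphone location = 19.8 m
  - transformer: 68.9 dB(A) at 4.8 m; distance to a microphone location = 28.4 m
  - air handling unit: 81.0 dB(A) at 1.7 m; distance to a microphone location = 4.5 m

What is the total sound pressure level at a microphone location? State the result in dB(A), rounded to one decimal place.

72.7 dB(A)

First find each source's level at the receiver (point-source: −20·log₁₀(r/r_ref)), then combine on an intensity basis.
packaged HVAC unit: 75.8 − 20·log₁₀(19.8/2.2) = 75.8 − 19.08 = 56.72 dB(A).
transformer: 68.9 − 20·log₁₀(28.4/4.8) = 68.9 − 15.44 = 53.46 dB(A).
air handling unit: 81.0 − 20·log₁₀(4.5/1.7) = 81.0 − 8.46 = 72.54 dB(A).
Σ 10^(L/10) = 1.866e+07 → L_total = 10·log₁₀(1.866e+07) = 72.71 dB(A).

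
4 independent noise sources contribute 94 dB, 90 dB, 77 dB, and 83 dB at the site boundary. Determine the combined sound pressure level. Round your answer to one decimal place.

95.8 dB

For uncorrelated sources the intensities add, so convert each level to linear form, sum, and take 10·log₁₀ of the total.
Σ 10^(L/10) = 10^(94/10) + 10^(90/10) + 10^(77/10) + 10^(83/10) = 3.762e+09.
L_total = 10·log₁₀(3.762e+09) = 95.75 dB.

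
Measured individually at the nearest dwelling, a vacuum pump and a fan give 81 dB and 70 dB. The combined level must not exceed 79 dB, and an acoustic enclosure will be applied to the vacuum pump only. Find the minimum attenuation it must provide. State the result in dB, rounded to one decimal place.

2.6 dB

The untreated sources together contribute 10^(70/10) = 1.000e+07, i.e. 70.00 dB.
To meet 79 dB overall, the treated vacuum pump may contribute at most 10^(79/10) − 1.000e+07 = 6.943e+07, i.e. 78.42 dB.
So the vacuum pump must be reduced from 81 to 78.42 dB: IL = 2.58 dB.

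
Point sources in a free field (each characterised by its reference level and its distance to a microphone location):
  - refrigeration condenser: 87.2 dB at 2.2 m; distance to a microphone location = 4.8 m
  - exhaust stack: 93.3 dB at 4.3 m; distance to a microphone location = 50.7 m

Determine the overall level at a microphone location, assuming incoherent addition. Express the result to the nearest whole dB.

81 dB

First find each source's level at the receiver (point-source: −20·log₁₀(r/r_ref)), then combine on an intensity basis.
refrigeration condenser: 87.2 − 20·log₁₀(4.8/2.2) = 87.2 − 6.78 = 80.42 dB.
exhaust stack: 93.3 − 20·log₁₀(50.7/4.3) = 93.3 − 21.43 = 71.87 dB.
Σ 10^(L/10) = 1.256e+08 → L_total = 10·log₁₀(1.256e+08) = 80.99 dB.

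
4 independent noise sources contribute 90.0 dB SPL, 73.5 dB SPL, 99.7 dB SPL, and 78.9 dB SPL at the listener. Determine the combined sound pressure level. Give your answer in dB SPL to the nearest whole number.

100 dB SPL

For uncorrelated sources the intensities add, so convert each level to linear form, sum, and take 10·log₁₀ of the total.
Σ 10^(L/10) = 10^(90.0/10) + 10^(73.5/10) + 10^(99.7/10) + 10^(78.9/10) = 1.043e+10.
L_total = 10·log₁₀(1.043e+10) = 100.18 dB SPL.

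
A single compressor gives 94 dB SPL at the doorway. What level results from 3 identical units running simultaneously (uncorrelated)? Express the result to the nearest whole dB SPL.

N identical incoherent sources raise the level by 10·log₁₀ N.
L_total = 94 + 10·log₁₀(3) = 94 + 4.771 = 98.77 dB SPL.

99 dB SPL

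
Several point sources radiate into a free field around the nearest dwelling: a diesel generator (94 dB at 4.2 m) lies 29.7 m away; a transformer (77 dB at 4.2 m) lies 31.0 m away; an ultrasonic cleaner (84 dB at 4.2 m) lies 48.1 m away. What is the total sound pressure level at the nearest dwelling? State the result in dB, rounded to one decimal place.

Propagate each source to the receiver with L = L_ref − 20·log₁₀(r/r_ref), then add intensities.
diesel generator: 94 − 20·log₁₀(29.7/4.2) = 94 − 16.99 = 77.01 dB.
transformer: 77 − 20·log₁₀(31.0/4.2) = 77 − 17.36 = 59.64 dB.
ultrasonic cleaner: 84 − 20·log₁₀(48.1/4.2) = 84 − 21.18 = 62.82 dB.
Σ 10^(L/10) = 5.307e+07 → L_total = 10·log₁₀(5.307e+07) = 77.25 dB.

77.2 dB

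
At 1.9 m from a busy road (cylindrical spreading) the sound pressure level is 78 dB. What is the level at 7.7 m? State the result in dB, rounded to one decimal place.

71.9 dB

Cylindrical spreading from a line source gives a 10·log₁₀(r₂/r₁) drop.
L₂ = 78 − 10·log₁₀(7.7/1.9) = 78 − 6.077 = 71.92 dB.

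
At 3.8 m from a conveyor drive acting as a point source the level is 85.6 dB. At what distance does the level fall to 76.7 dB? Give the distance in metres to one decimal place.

10.6 m

The 8.9 dB drop corresponds to a distance ratio of 10^(8.9/20) for a point source.
r₂ = 3.8·10^((85.6−76.7)/20) = 3.8·10^(8.9/20) = 10.59 m.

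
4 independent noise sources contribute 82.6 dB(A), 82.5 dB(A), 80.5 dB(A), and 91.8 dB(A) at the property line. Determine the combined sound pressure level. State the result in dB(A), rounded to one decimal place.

For uncorrelated sources the intensities add, so convert each level to linear form, sum, and take 10·log₁₀ of the total.
Σ 10^(L/10) = 10^(82.6/10) + 10^(82.5/10) + 10^(80.5/10) + 10^(91.8/10) = 1.986e+09.
L_total = 10·log₁₀(1.986e+09) = 92.98 dB(A).

93.0 dB(A)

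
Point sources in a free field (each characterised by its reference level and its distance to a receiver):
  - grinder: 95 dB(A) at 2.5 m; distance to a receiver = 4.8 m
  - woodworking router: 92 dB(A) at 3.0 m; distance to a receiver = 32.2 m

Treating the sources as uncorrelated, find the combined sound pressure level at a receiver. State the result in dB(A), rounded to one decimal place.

Apply inverse-square spreading to bring every level to the receiver, then sum 10^(L/10).
grinder: 95 − 20·log₁₀(4.8/2.5) = 95 − 5.67 = 89.33 dB(A).
woodworking router: 92 − 20·log₁₀(32.2/3.0) = 92 − 20.61 = 71.39 dB(A).
Σ 10^(L/10) = 8.716e+08 → L_total = 10·log₁₀(8.716e+08) = 89.40 dB(A).

89.4 dB(A)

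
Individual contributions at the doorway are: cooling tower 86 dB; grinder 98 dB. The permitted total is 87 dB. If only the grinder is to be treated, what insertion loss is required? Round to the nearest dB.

18 dB

Fixed contribution from the other source: Σ 10^(L/10) = 10^(86/10) = 3.981e+08 (86.00 dB).
To meet 87 dB overall, the treated grinder may contribute at most 10^(87/10) − 3.981e+08 = 1.031e+08, i.e. 80.13 dB.
Required insertion loss = 98 − 80.13 = 17.87 dB.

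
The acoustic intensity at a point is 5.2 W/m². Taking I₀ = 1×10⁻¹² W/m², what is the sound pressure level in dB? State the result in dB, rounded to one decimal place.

Dividing by I₀ shifts the exponent by 12: I/I₀ = 5.2×10^12.
L = 10·(0.7160 + 12) = 127.16 dB.

127.2 dB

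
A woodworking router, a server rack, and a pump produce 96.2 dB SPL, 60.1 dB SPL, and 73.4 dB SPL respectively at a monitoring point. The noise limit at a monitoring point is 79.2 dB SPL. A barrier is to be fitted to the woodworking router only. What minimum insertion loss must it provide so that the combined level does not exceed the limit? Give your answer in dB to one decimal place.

Everything except the woodworking router sums to 10^(60.1/10) + 10^(73.4/10) = 2.290e+07 in linear terms, 73.60 dB SPL.
The limit corresponds to 10^(79.2/10) = 8.318e+07; subtracting the fixed part leaves 6.028e+07 for the woodworking router, i.e. 77.80 dB SPL.
So the woodworking router must be reduced from 96.2 to 77.80 dB SPL: IL = 18.40 dB.

18.4 dB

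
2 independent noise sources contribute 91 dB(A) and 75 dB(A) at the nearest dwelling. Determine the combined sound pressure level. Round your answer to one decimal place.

For uncorrelated sources the intensities add, so convert each level to linear form, sum, and take 10·log₁₀ of the total.
Σ 10^(L/10) = 10^(91/10) + 10^(75/10) = 1.291e+09.
L_total = 10·log₁₀(1.291e+09) = 91.11 dB(A).

91.1 dB(A)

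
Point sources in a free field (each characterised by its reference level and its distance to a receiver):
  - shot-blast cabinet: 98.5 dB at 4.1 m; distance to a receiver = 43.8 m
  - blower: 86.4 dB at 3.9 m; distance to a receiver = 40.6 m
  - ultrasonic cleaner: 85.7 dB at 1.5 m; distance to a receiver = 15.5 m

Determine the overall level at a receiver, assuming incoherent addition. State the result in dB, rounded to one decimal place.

Propagate each source to the receiver with L = L_ref − 20·log₁₀(r/r_ref), then add intensities.
shot-blast cabinet: 98.5 − 20·log₁₀(43.8/4.1) = 98.5 − 20.57 = 77.93 dB.
blower: 86.4 − 20·log₁₀(40.6/3.9) = 86.4 − 20.35 = 66.05 dB.
ultrasonic cleaner: 85.7 − 20·log₁₀(15.5/1.5) = 85.7 − 20.28 = 65.42 dB.
Σ 10^(L/10) = 6.954e+07 → L_total = 10·log₁₀(6.954e+07) = 78.42 dB.

78.4 dB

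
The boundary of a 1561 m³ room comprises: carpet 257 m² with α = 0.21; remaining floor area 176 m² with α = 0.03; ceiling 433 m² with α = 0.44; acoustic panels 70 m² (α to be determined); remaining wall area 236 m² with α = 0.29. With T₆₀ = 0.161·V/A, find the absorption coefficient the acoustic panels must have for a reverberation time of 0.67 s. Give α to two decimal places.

From T₆₀ = 0.161·V/A, the target T₆₀ = 0.67 s needs A = 0.161·1561/0.67 = 375.11 m².
Absorption from the other surfaces = 257·0.21 + 176·0.03 + 433·0.44 + 236·0.29 = 318.21 m², so the acoustic panels must supply 56.90 m² over 70 m².
α = 56.90/70 = 0.813.

0.81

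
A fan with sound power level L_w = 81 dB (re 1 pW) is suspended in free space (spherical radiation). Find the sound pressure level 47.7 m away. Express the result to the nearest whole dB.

L_p = L_w − 10·log₁₀(4π·r²) with r = 47.7 m.
4π·r² = 2.859e+04 m², 10·log₁₀ of that is 44.562 dB.
L_p = 81 − 44.562 = 36.44 dB.

36 dB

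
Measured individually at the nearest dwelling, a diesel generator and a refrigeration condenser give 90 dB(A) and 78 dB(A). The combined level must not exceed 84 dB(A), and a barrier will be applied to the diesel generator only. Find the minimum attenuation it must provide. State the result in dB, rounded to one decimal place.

7.3 dB

Everything except the diesel generator sums to 10^(78/10) = 6.310e+07 in linear terms, 78.00 dB(A).
The limit corresponds to 10^(84/10) = 2.512e+08; subtracting the fixed part leaves 1.881e+08 for the diesel generator, i.e. 82.74 dB(A).
Required insertion loss = 90 − 82.74 = 7.26 dB.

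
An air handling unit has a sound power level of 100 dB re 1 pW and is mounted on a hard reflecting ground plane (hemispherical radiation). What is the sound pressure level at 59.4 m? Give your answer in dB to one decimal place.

L_p = L_w − 10·log₁₀(2π·r²) with r = 59.4 m.
2π·r² = 2.217e+04 m², 10·log₁₀ of that is 43.458 dB.
L_p = 100 − 43.458 = 56.54 dB.

56.5 dB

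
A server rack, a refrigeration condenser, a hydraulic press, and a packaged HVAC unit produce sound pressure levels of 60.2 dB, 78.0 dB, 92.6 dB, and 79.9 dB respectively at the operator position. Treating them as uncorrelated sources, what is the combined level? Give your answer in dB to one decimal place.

93.0 dB

For uncorrelated sources the intensities add, so convert each level to linear form, sum, and take 10·log₁₀ of the total.
Σ 10^(L/10) = 10^(60.2/10) + 10^(78.0/10) + 10^(92.6/10) + 10^(79.9/10) = 1.982e+09.
L_total = 10·log₁₀(1.982e+09) = 92.97 dB.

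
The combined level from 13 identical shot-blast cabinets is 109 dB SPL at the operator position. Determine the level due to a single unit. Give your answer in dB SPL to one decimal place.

97.9 dB SPL

13 equal contributions raise the level by 10·log₁₀ 13 = 11.139 dB, so each unit alone gives 109 − 11.139.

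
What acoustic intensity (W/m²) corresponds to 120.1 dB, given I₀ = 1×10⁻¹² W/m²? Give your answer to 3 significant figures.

1.02 W/m²

I/I₀ = 10^(120.1/10) = 1.023e+12, so I = 1.023e+12 × 10⁻¹² W/m².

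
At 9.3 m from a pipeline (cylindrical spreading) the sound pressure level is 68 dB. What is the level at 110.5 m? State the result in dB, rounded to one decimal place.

57.3 dB

Cylindrical spreading from a line source gives a 10·log₁₀(r₂/r₁) drop.
L₂ = 68 − 10·log₁₀(110.5/9.3) = 68 − 10.749 = 57.25 dB.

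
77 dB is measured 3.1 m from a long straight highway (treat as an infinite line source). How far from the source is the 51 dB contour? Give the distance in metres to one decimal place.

For a line source L₁ − L₂ = 10·log₁₀(r₂/r₁), so r₂ = r₁·10^((L₁−L₂)/10).
r₂ = 3.1·10^((77−51)/10) = 3.1·10^(26.0/10) = 1234.13 m.

1234.1 m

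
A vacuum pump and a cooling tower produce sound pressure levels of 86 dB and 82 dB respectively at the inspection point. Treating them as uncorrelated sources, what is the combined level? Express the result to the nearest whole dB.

For uncorrelated sources the intensities add, so convert each level to linear form, sum, and take 10·log₁₀ of the total.
Σ 10^(L/10) = 10^(86/10) + 10^(82/10) = 5.566e+08.
L_total = 10·log₁₀(5.566e+08) = 87.46 dB.

87 dB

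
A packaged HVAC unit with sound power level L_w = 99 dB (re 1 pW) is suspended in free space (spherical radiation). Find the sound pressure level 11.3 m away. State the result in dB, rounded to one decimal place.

Free-field spherical radiation: L_p = L_w − 10·log₁₀(4π·r²), r = 11.3 m.
4π·r² = 1605 m², 10·log₁₀ of that is 32.054 dB.
L_p = 99 − 32.054 = 66.95 dB.

66.9 dB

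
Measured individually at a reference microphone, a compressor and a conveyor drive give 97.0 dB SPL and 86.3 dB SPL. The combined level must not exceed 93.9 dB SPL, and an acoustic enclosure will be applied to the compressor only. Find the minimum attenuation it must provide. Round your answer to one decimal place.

3.9 dB

Fixed contribution from the other source: Σ 10^(L/10) = 10^(86.3/10) = 4.266e+08 (86.30 dB SPL).
The limit corresponds to 10^(93.9/10) = 2.455e+09; subtracting the fixed part leaves 2.028e+09 for the compressor, i.e. 93.07 dB SPL.
Required insertion loss = 97.0 − 93.07 = 3.93 dB.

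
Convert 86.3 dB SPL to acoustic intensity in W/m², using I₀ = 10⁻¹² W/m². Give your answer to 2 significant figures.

0.00043 W/m²

I = I₀·10^(L/10) = 10⁻¹² × 10^(86.3/10) = 10^(-3.370).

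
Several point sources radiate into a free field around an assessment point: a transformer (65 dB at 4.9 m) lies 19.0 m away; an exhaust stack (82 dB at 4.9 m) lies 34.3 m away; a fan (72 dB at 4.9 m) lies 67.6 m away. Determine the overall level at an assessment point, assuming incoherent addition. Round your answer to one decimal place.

First find each source's level at the receiver (point-source: −20·log₁₀(r/r_ref)), then combine on an intensity basis.
transformer: 65 − 20·log₁₀(19.0/4.9) = 65 − 11.77 = 53.23 dB.
exhaust stack: 82 − 20·log₁₀(34.3/4.9) = 82 − 16.90 = 65.10 dB.
fan: 72 − 20·log₁₀(67.6/4.9) = 72 − 22.80 = 49.20 dB.
Σ 10^(L/10) = 3.528e+06 → L_total = 10·log₁₀(3.528e+06) = 65.48 dB.

65.5 dB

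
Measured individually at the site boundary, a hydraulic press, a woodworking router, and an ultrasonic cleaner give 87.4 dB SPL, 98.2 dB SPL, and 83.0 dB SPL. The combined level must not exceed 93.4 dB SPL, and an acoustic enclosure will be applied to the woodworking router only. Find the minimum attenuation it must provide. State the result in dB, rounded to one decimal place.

Fixed contribution from the other sources: Σ 10^(L/10) = 10^(87.4/10) + 10^(83.0/10) = 7.491e+08 (88.75 dB SPL).
The limit corresponds to 10^(93.4/10) = 2.188e+09; subtracting the fixed part leaves 1.439e+09 for the woodworking router, i.e. 91.58 dB SPL.
Required insertion loss = 98.2 − 91.58 = 6.62 dB.

6.6 dB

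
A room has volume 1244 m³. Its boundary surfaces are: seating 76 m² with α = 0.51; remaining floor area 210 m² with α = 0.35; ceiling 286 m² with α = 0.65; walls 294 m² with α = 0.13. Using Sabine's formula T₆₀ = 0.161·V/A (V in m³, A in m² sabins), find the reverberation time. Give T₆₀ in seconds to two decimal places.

0.60 s

A = Σ Sᵢαᵢ = 76·0.51 + 210·0.35 + 286·0.65 + 294·0.13 = 336.38 m².
T₆₀ = 0.161 × 1244 / 336.38 = 0.595 s.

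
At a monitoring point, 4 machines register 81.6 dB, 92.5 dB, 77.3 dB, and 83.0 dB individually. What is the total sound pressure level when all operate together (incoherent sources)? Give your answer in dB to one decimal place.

93.4 dB

For uncorrelated sources the intensities add, so convert each level to linear form, sum, and take 10·log₁₀ of the total.
Σ 10^(L/10) = 10^(81.6/10) + 10^(92.5/10) + 10^(77.3/10) + 10^(83.0/10) = 2.176e+09.
L_total = 10·log₁₀(2.176e+09) = 93.38 dB.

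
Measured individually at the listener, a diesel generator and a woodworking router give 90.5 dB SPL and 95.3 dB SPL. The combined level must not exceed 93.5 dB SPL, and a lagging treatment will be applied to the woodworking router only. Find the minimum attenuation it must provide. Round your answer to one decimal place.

4.8 dB

Everything except the woodworking router sums to 10^(90.5/10) = 1.122e+09 in linear terms, 90.50 dB SPL.
The limit corresponds to 10^(93.5/10) = 2.239e+09; subtracting the fixed part leaves 1.117e+09 for the woodworking router, i.e. 90.48 dB SPL.
Required insertion loss = 95.3 − 90.48 = 4.82 dB.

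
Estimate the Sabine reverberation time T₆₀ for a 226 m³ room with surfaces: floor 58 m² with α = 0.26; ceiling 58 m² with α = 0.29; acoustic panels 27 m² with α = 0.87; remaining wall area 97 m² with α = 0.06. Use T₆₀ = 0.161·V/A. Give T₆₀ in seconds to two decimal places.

0.59 s

Total absorption A = 58·0.26 + 58·0.29 + 27·0.87 + 97·0.06 = 61.21 m² sabins.
T₆₀ = 0.161·V/A = 0.161·226/61.21 = 0.594 s.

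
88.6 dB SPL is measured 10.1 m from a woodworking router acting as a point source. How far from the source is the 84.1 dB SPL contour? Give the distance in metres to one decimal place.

For a point source L₁ − L₂ = 20·log₁₀(r₂/r₁), so r₂ = r₁·10^((L₁−L₂)/20).
r₂ = 10.1·10^((88.6−84.1)/20) = 10.1·10^(4.5/20) = 16.96 m.

17.0 m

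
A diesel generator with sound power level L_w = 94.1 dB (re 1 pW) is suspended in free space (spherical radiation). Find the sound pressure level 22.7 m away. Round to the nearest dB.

56 dB

Free-field spherical radiation: L_p = L_w − 10·log₁₀(4π·r²), r = 22.7 m.
4π·r² = 6475 m², 10·log₁₀ of that is 38.113 dB.
L_p = 94.1 − 38.113 = 55.99 dB.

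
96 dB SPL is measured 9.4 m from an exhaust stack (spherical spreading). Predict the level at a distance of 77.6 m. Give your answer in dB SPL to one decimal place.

77.7 dB SPL

Spherical spreading from a point source gives a 20·log₁₀(r₂/r₁) drop.
L₂ = 96 − 20·log₁₀(77.6/9.4) = 96 − 18.335 = 77.67 dB SPL.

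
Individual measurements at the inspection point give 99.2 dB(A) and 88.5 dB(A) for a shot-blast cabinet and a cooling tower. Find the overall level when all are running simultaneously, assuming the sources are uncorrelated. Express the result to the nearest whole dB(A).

100 dB(A)

Incoherent sources combine by intensity addition: L_total = 10·log₁₀(Σ 10^(L_i/10)).
Σ 10^(L/10) = 10^(99.2/10) + 10^(88.5/10) = 9.026e+09.
L_total = 10·log₁₀(9.026e+09) = 99.55 dB(A).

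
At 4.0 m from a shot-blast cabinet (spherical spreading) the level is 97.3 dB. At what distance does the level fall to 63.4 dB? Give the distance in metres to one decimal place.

198.2 m

Point-source spreading drops the level by 20·log₁₀(r₂/r₁); inverting, r₂/r₁ = 10^(ΔL/20).
r₂ = 4.0·10^((97.3−63.4)/20) = 4.0·10^(33.9/20) = 198.18 m.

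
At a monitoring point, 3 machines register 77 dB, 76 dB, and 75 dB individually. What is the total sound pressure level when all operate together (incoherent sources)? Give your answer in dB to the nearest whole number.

81 dB

Incoherent sources combine by intensity addition: L_total = 10·log₁₀(Σ 10^(L_i/10)).
Σ 10^(L/10) = 10^(77/10) + 10^(76/10) + 10^(75/10) = 1.216e+08.
L_total = 10·log₁₀(1.216e+08) = 80.85 dB.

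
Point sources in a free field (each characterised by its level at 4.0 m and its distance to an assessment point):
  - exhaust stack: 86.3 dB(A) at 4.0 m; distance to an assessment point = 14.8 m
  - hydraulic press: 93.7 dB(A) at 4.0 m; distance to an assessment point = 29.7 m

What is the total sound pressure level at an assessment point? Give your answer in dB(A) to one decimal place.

Propagate each source to the receiver with L = L_ref − 20·log₁₀(r/r_ref), then add intensities.
exhaust stack: 86.3 − 20·log₁₀(14.8/4.0) = 86.3 − 11.36 = 74.94 dB(A).
hydraulic press: 93.7 − 20·log₁₀(29.7/4.0) = 93.7 − 17.41 = 76.29 dB(A).
Σ 10^(L/10) = 7.368e+07 → L_total = 10·log₁₀(7.368e+07) = 78.67 dB(A).

78.7 dB(A)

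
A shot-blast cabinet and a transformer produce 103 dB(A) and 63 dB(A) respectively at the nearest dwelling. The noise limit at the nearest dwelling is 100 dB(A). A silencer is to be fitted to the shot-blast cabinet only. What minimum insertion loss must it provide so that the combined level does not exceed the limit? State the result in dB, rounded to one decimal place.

3.0 dB

Everything except the shot-blast cabinet sums to 10^(63/10) = 1.995e+06 in linear terms, 63.00 dB(A).
To meet 100 dB(A) overall, the treated shot-blast cabinet may contribute at most 10^(100/10) − 1.995e+06 = 9.998e+09, i.e. 100.00 dB(A).
So the shot-blast cabinet must be reduced from 103 to 100.00 dB(A): IL = 3.00 dB.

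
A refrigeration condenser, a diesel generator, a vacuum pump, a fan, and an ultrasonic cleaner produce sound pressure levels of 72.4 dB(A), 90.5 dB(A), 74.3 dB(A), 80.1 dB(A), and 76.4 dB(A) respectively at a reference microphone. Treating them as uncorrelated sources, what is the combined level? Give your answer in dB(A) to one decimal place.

For uncorrelated sources the intensities add, so convert each level to linear form, sum, and take 10·log₁₀ of the total.
Σ 10^(L/10) = 10^(72.4/10) + 10^(90.5/10) + 10^(74.3/10) + 10^(80.1/10) + 10^(76.4/10) = 1.312e+09.
L_total = 10·log₁₀(1.312e+09) = 91.18 dB(A).

91.2 dB(A)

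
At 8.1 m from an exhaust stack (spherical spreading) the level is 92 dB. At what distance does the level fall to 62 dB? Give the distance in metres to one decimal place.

Point-source spreading drops the level by 20·log₁₀(r₂/r₁); inverting, r₂/r₁ = 10^(ΔL/20).
r₂ = 8.1·10^((92−62)/20) = 8.1·10^(30.0/20) = 256.14 m.

256.1 m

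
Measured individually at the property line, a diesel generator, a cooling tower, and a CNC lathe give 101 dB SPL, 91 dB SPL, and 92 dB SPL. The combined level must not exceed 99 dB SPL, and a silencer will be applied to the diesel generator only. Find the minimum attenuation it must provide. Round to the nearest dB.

Everything except the diesel generator sums to 10^(91/10) + 10^(92/10) = 2.844e+09 in linear terms, 94.54 dB SPL.
The limit corresponds to 10^(99/10) = 7.943e+09; subtracting the fixed part leaves 5.099e+09 for the diesel generator, i.e. 97.08 dB SPL.
Required insertion loss = 101 − 97.08 = 3.92 dB.

4 dB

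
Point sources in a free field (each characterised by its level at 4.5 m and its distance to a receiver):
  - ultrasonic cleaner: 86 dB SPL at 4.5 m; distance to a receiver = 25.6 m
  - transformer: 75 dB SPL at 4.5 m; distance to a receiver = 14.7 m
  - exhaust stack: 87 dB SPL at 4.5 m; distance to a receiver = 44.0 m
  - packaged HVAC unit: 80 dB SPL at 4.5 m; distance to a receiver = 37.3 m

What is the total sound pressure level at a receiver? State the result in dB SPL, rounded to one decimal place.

First find each source's level at the receiver (point-source: −20·log₁₀(r/r_ref)), then combine on an intensity basis.
ultrasonic cleaner: 86 − 20·log₁₀(25.6/4.5) = 86 − 15.10 = 70.90 dB SPL.
transformer: 75 − 20·log₁₀(14.7/4.5) = 75 − 10.28 = 64.72 dB SPL.
exhaust stack: 87 − 20·log₁₀(44.0/4.5) = 87 − 19.80 = 67.20 dB SPL.
packaged HVAC unit: 80 − 20·log₁₀(37.3/4.5) = 80 − 18.37 = 61.63 dB SPL.
Σ 10^(L/10) = 2.196e+07 → L_total = 10·log₁₀(2.196e+07) = 73.42 dB SPL.

73.4 dB SPL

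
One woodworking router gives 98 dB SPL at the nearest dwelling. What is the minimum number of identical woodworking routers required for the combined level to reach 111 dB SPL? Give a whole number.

N identical sources give L₁ + 10·log₁₀ N, so require 10·log₁₀ N ≥ 111 − 98 = 13.0 dB.
N ≥ 10^(13.0/10) = 19.953, so N = 20.

20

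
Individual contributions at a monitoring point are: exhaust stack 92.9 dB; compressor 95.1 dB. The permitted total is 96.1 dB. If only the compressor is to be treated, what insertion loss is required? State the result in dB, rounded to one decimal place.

1.8 dB

The untreated sources together contribute 10^(92.9/10) = 1.950e+09, i.e. 92.90 dB.
The limit corresponds to 10^(96.1/10) = 4.074e+09; subtracting the fixed part leaves 2.124e+09 for the compressor, i.e. 93.27 dB.
Required insertion loss = 95.1 − 93.27 = 1.83 dB.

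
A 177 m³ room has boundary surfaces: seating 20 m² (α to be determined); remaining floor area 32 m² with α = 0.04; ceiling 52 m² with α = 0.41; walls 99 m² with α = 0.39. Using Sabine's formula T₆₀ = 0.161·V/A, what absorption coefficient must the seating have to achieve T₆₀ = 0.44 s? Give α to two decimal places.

0.18

Required total absorption A = 0.161·177/0.44 = 64.77 m².
Absorption from the other surfaces = 32·0.04 + 52·0.41 + 99·0.39 = 61.21 m², so the seating must supply 3.56 m² over 20 m².
α = 3.56/20 = 0.178.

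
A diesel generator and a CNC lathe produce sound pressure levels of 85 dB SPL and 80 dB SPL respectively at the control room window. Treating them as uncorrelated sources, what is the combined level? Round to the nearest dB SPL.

Incoherent sources combine by intensity addition: L_total = 10·log₁₀(Σ 10^(L_i/10)).
Σ 10^(L/10) = 10^(85/10) + 10^(80/10) = 4.162e+08.
L_total = 10·log₁₀(4.162e+08) = 86.19 dB SPL.

86 dB SPL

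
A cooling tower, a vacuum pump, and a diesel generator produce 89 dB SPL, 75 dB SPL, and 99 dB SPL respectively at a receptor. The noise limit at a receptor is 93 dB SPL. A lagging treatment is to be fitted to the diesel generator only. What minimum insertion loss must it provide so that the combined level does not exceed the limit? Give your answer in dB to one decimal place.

8.3 dB

Fixed contribution from the other sources: Σ 10^(L/10) = 10^(89/10) + 10^(75/10) = 8.260e+08 (89.17 dB SPL).
To meet 93 dB SPL overall, the treated diesel generator may contribute at most 10^(93/10) − 8.260e+08 = 1.169e+09, i.e. 90.68 dB SPL.
Required insertion loss = 99 − 90.68 = 8.32 dB.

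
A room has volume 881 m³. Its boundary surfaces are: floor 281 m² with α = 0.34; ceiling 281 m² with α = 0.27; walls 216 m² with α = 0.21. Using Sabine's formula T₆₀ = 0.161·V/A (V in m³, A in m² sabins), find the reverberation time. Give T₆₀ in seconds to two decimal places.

A = Σ Sᵢαᵢ = 281·0.34 + 281·0.27 + 216·0.21 = 216.77 m².
T₆₀ = 0.161 × 881 / 216.77 = 0.654 s.

0.65 s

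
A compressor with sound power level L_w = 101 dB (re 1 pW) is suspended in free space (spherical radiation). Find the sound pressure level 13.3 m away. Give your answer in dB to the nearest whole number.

The power spreads over a sphere of area 4π·r², so L_p = L_w − 10·log₁₀(4π·r²).
4π·r² = 2223 m², 10·log₁₀ of that is 33.469 dB.
L_p = 101 − 33.469 = 67.53 dB.

68 dB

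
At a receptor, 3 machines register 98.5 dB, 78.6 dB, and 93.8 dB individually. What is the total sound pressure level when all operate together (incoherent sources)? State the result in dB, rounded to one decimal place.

99.8 dB

For uncorrelated sources the intensities add, so convert each level to linear form, sum, and take 10·log₁₀ of the total.
Σ 10^(L/10) = 10^(98.5/10) + 10^(78.6/10) + 10^(93.8/10) = 9.551e+09.
L_total = 10·log₁₀(9.551e+09) = 99.80 dB.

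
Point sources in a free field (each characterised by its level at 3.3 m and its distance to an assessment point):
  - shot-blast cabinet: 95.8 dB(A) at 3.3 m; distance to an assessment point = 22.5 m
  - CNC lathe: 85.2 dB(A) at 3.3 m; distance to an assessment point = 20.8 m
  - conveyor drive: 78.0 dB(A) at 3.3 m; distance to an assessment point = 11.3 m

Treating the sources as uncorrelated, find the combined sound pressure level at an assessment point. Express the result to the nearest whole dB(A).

Propagate each source to the receiver with L = L_ref − 20·log₁₀(r/r_ref), then add intensities.
shot-blast cabinet: 95.8 − 20·log₁₀(22.5/3.3) = 95.8 − 16.67 = 79.13 dB(A).
CNC lathe: 85.2 − 20·log₁₀(20.8/3.3) = 85.2 − 15.99 = 69.21 dB(A).
conveyor drive: 78.0 − 20·log₁₀(11.3/3.3) = 78.0 − 10.69 = 67.31 dB(A).
Σ 10^(L/10) = 9.550e+07 → L_total = 10·log₁₀(9.550e+07) = 79.80 dB(A).

80 dB(A)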